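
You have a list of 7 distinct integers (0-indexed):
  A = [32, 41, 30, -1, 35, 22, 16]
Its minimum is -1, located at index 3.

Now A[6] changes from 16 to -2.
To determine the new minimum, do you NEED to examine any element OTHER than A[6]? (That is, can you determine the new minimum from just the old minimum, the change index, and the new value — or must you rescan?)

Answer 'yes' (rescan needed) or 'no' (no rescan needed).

Answer: no

Derivation:
Old min = -1 at index 3
Change at index 6: 16 -> -2
Index 6 was NOT the min. New min = min(-1, -2). No rescan of other elements needed.
Needs rescan: no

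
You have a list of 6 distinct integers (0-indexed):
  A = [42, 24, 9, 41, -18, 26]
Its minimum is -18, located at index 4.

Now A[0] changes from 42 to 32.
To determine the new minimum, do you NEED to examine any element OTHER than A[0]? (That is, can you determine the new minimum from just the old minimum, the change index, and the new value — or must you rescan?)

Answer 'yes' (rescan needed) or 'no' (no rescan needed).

Answer: no

Derivation:
Old min = -18 at index 4
Change at index 0: 42 -> 32
Index 0 was NOT the min. New min = min(-18, 32). No rescan of other elements needed.
Needs rescan: no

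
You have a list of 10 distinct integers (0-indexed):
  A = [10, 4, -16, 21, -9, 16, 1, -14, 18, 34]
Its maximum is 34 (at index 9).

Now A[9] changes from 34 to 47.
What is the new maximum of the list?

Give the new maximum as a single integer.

Old max = 34 (at index 9)
Change: A[9] 34 -> 47
Changed element WAS the max -> may need rescan.
  Max of remaining elements: 21
  New max = max(47, 21) = 47

Answer: 47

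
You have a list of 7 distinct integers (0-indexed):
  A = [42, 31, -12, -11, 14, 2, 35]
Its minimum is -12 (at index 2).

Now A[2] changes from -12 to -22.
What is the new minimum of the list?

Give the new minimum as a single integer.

Old min = -12 (at index 2)
Change: A[2] -12 -> -22
Changed element WAS the min. Need to check: is -22 still <= all others?
  Min of remaining elements: -11
  New min = min(-22, -11) = -22

Answer: -22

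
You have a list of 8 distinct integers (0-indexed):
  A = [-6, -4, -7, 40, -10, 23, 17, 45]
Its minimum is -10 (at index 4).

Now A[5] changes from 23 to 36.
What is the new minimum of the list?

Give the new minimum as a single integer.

Answer: -10

Derivation:
Old min = -10 (at index 4)
Change: A[5] 23 -> 36
Changed element was NOT the old min.
  New min = min(old_min, new_val) = min(-10, 36) = -10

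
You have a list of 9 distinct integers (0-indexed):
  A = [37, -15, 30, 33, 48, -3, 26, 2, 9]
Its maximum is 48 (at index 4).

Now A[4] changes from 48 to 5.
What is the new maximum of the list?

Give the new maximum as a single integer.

Answer: 37

Derivation:
Old max = 48 (at index 4)
Change: A[4] 48 -> 5
Changed element WAS the max -> may need rescan.
  Max of remaining elements: 37
  New max = max(5, 37) = 37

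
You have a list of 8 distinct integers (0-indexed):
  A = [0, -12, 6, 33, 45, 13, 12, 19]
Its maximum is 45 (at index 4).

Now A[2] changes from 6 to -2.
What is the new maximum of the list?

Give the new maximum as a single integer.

Answer: 45

Derivation:
Old max = 45 (at index 4)
Change: A[2] 6 -> -2
Changed element was NOT the old max.
  New max = max(old_max, new_val) = max(45, -2) = 45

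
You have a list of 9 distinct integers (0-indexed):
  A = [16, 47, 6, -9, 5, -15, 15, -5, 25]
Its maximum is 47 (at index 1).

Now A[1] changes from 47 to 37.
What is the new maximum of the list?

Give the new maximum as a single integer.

Old max = 47 (at index 1)
Change: A[1] 47 -> 37
Changed element WAS the max -> may need rescan.
  Max of remaining elements: 25
  New max = max(37, 25) = 37

Answer: 37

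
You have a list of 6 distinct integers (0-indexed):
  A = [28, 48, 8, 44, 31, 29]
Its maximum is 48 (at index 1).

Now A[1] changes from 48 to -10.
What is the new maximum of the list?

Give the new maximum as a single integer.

Old max = 48 (at index 1)
Change: A[1] 48 -> -10
Changed element WAS the max -> may need rescan.
  Max of remaining elements: 44
  New max = max(-10, 44) = 44

Answer: 44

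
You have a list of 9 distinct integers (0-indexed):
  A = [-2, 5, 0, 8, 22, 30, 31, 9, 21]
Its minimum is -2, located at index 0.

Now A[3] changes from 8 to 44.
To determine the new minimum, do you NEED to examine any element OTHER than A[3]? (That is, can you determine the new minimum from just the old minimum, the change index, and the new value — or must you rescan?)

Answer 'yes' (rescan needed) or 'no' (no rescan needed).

Answer: no

Derivation:
Old min = -2 at index 0
Change at index 3: 8 -> 44
Index 3 was NOT the min. New min = min(-2, 44). No rescan of other elements needed.
Needs rescan: no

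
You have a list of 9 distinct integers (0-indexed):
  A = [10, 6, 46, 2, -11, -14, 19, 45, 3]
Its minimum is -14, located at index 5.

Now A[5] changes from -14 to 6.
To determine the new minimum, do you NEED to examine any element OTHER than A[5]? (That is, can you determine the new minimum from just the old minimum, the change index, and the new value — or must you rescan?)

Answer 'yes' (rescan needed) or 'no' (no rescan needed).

Old min = -14 at index 5
Change at index 5: -14 -> 6
Index 5 WAS the min and new value 6 > old min -14. Must rescan other elements to find the new min.
Needs rescan: yes

Answer: yes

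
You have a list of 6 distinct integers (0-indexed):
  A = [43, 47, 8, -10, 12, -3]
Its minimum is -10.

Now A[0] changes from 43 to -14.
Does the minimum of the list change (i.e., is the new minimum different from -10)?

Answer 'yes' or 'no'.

Old min = -10
Change: A[0] 43 -> -14
Changed element was NOT the min; min changes only if -14 < -10.
New min = -14; changed? yes

Answer: yes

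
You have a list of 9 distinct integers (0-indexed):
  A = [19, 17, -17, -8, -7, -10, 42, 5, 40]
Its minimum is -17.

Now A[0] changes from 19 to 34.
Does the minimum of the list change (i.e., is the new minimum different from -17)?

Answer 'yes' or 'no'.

Answer: no

Derivation:
Old min = -17
Change: A[0] 19 -> 34
Changed element was NOT the min; min changes only if 34 < -17.
New min = -17; changed? no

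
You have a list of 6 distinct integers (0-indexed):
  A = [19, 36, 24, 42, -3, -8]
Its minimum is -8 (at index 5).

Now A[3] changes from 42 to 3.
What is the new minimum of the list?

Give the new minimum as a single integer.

Old min = -8 (at index 5)
Change: A[3] 42 -> 3
Changed element was NOT the old min.
  New min = min(old_min, new_val) = min(-8, 3) = -8

Answer: -8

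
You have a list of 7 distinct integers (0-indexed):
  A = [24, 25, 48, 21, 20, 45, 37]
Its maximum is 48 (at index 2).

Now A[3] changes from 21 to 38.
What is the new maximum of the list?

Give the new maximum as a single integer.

Old max = 48 (at index 2)
Change: A[3] 21 -> 38
Changed element was NOT the old max.
  New max = max(old_max, new_val) = max(48, 38) = 48

Answer: 48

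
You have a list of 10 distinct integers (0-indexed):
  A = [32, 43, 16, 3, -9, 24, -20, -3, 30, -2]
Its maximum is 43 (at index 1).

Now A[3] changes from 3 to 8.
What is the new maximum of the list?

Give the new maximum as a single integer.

Old max = 43 (at index 1)
Change: A[3] 3 -> 8
Changed element was NOT the old max.
  New max = max(old_max, new_val) = max(43, 8) = 43

Answer: 43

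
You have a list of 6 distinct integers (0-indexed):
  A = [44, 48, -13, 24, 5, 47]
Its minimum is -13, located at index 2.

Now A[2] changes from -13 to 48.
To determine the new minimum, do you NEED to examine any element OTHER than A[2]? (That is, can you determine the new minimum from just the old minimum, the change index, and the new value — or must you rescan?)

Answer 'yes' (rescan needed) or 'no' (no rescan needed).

Old min = -13 at index 2
Change at index 2: -13 -> 48
Index 2 WAS the min and new value 48 > old min -13. Must rescan other elements to find the new min.
Needs rescan: yes

Answer: yes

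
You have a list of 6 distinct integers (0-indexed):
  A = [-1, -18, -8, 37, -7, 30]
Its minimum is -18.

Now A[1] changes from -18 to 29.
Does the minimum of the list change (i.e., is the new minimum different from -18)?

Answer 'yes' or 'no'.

Old min = -18
Change: A[1] -18 -> 29
Changed element was the min; new min must be rechecked.
New min = -8; changed? yes

Answer: yes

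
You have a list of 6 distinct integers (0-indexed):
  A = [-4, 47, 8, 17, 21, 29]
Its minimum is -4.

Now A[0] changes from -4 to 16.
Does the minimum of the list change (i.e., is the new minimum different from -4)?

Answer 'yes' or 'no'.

Answer: yes

Derivation:
Old min = -4
Change: A[0] -4 -> 16
Changed element was the min; new min must be rechecked.
New min = 8; changed? yes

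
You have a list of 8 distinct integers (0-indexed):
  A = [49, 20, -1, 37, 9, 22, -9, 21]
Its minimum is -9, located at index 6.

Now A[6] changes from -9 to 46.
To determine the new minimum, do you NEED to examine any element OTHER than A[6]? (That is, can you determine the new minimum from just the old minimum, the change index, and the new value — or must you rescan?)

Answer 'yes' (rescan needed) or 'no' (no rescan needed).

Old min = -9 at index 6
Change at index 6: -9 -> 46
Index 6 WAS the min and new value 46 > old min -9. Must rescan other elements to find the new min.
Needs rescan: yes

Answer: yes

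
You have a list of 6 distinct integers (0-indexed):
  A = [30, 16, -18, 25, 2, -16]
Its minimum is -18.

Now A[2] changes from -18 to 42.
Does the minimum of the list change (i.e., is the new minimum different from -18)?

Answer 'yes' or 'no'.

Answer: yes

Derivation:
Old min = -18
Change: A[2] -18 -> 42
Changed element was the min; new min must be rechecked.
New min = -16; changed? yes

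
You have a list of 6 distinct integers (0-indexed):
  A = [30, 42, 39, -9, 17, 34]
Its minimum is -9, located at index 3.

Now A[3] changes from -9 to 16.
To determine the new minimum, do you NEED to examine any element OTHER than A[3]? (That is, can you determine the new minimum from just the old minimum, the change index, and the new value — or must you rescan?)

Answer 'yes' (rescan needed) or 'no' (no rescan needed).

Old min = -9 at index 3
Change at index 3: -9 -> 16
Index 3 WAS the min and new value 16 > old min -9. Must rescan other elements to find the new min.
Needs rescan: yes

Answer: yes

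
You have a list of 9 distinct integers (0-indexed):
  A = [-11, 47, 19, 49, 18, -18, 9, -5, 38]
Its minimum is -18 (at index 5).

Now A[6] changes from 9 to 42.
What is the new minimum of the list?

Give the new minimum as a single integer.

Answer: -18

Derivation:
Old min = -18 (at index 5)
Change: A[6] 9 -> 42
Changed element was NOT the old min.
  New min = min(old_min, new_val) = min(-18, 42) = -18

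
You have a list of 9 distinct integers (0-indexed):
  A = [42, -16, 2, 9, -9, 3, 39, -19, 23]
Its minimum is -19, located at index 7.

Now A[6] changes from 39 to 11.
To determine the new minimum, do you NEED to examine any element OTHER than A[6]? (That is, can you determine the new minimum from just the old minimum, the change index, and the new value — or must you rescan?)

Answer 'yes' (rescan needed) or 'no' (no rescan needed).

Answer: no

Derivation:
Old min = -19 at index 7
Change at index 6: 39 -> 11
Index 6 was NOT the min. New min = min(-19, 11). No rescan of other elements needed.
Needs rescan: no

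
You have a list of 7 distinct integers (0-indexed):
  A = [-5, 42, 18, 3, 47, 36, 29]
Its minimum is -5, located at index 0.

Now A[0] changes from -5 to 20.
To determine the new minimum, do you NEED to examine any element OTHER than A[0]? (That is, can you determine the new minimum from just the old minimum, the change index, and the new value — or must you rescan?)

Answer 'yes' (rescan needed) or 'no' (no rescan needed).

Old min = -5 at index 0
Change at index 0: -5 -> 20
Index 0 WAS the min and new value 20 > old min -5. Must rescan other elements to find the new min.
Needs rescan: yes

Answer: yes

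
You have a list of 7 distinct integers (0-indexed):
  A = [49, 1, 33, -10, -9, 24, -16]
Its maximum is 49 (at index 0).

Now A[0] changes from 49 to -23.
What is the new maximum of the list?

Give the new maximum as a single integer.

Answer: 33

Derivation:
Old max = 49 (at index 0)
Change: A[0] 49 -> -23
Changed element WAS the max -> may need rescan.
  Max of remaining elements: 33
  New max = max(-23, 33) = 33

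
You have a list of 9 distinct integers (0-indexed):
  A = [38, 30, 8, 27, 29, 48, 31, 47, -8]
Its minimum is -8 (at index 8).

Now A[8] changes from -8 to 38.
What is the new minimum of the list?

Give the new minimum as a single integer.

Old min = -8 (at index 8)
Change: A[8] -8 -> 38
Changed element WAS the min. Need to check: is 38 still <= all others?
  Min of remaining elements: 8
  New min = min(38, 8) = 8

Answer: 8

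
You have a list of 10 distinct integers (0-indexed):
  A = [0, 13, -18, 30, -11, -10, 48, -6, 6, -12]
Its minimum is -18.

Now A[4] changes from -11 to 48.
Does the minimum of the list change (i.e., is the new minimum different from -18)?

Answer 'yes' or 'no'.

Old min = -18
Change: A[4] -11 -> 48
Changed element was NOT the min; min changes only if 48 < -18.
New min = -18; changed? no

Answer: no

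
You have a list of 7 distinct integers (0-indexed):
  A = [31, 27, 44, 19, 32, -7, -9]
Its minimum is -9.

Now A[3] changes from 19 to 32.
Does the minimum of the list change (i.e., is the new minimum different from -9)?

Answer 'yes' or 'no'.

Old min = -9
Change: A[3] 19 -> 32
Changed element was NOT the min; min changes only if 32 < -9.
New min = -9; changed? no

Answer: no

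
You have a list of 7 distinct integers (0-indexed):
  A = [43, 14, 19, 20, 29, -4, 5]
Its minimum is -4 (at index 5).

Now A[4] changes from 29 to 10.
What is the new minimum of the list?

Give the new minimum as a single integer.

Old min = -4 (at index 5)
Change: A[4] 29 -> 10
Changed element was NOT the old min.
  New min = min(old_min, new_val) = min(-4, 10) = -4

Answer: -4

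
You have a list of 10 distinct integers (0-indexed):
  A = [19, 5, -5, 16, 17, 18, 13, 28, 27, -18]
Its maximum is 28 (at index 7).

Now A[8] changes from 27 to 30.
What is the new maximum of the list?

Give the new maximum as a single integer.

Answer: 30

Derivation:
Old max = 28 (at index 7)
Change: A[8] 27 -> 30
Changed element was NOT the old max.
  New max = max(old_max, new_val) = max(28, 30) = 30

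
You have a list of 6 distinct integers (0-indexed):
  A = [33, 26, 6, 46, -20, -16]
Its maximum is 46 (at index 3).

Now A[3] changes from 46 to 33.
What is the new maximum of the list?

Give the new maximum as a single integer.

Answer: 33

Derivation:
Old max = 46 (at index 3)
Change: A[3] 46 -> 33
Changed element WAS the max -> may need rescan.
  Max of remaining elements: 33
  New max = max(33, 33) = 33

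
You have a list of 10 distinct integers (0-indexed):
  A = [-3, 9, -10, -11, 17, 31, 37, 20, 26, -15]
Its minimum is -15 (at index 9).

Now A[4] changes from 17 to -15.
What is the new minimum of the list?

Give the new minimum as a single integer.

Answer: -15

Derivation:
Old min = -15 (at index 9)
Change: A[4] 17 -> -15
Changed element was NOT the old min.
  New min = min(old_min, new_val) = min(-15, -15) = -15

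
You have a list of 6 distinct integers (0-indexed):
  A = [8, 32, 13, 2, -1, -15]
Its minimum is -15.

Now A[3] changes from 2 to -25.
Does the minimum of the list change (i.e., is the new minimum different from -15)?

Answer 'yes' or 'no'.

Old min = -15
Change: A[3] 2 -> -25
Changed element was NOT the min; min changes only if -25 < -15.
New min = -25; changed? yes

Answer: yes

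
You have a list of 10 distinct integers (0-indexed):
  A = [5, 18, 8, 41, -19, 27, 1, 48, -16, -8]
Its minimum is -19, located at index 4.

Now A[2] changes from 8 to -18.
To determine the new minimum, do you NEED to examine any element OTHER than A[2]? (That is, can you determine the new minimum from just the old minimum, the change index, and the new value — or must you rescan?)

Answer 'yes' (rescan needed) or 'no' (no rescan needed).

Answer: no

Derivation:
Old min = -19 at index 4
Change at index 2: 8 -> -18
Index 2 was NOT the min. New min = min(-19, -18). No rescan of other elements needed.
Needs rescan: no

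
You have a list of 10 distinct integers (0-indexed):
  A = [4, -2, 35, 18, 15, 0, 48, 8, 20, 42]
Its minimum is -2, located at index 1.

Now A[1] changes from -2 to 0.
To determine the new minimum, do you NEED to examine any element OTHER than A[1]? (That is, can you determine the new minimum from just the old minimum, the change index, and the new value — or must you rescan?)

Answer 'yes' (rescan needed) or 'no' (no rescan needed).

Old min = -2 at index 1
Change at index 1: -2 -> 0
Index 1 WAS the min and new value 0 > old min -2. Must rescan other elements to find the new min.
Needs rescan: yes

Answer: yes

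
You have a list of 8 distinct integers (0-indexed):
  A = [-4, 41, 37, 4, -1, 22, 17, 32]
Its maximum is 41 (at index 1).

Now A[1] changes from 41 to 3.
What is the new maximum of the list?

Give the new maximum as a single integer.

Old max = 41 (at index 1)
Change: A[1] 41 -> 3
Changed element WAS the max -> may need rescan.
  Max of remaining elements: 37
  New max = max(3, 37) = 37

Answer: 37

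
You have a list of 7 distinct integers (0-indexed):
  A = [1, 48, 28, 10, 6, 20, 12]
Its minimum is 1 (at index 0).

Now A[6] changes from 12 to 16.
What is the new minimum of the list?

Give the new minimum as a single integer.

Answer: 1

Derivation:
Old min = 1 (at index 0)
Change: A[6] 12 -> 16
Changed element was NOT the old min.
  New min = min(old_min, new_val) = min(1, 16) = 1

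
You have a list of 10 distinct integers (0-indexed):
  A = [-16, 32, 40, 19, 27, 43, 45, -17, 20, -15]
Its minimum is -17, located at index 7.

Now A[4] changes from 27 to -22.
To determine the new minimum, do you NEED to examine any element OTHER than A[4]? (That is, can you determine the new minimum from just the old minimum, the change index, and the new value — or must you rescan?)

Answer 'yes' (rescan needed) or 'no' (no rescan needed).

Old min = -17 at index 7
Change at index 4: 27 -> -22
Index 4 was NOT the min. New min = min(-17, -22). No rescan of other elements needed.
Needs rescan: no

Answer: no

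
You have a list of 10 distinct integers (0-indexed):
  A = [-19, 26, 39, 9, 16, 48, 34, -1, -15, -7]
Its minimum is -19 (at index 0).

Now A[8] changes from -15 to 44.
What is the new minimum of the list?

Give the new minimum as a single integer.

Old min = -19 (at index 0)
Change: A[8] -15 -> 44
Changed element was NOT the old min.
  New min = min(old_min, new_val) = min(-19, 44) = -19

Answer: -19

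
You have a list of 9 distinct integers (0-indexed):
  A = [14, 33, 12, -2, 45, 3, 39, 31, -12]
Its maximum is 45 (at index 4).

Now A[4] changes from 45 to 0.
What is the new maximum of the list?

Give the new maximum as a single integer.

Old max = 45 (at index 4)
Change: A[4] 45 -> 0
Changed element WAS the max -> may need rescan.
  Max of remaining elements: 39
  New max = max(0, 39) = 39

Answer: 39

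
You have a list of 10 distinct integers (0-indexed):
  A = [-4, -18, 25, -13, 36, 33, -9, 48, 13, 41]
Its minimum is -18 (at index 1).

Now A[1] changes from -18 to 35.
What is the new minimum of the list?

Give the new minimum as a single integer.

Old min = -18 (at index 1)
Change: A[1] -18 -> 35
Changed element WAS the min. Need to check: is 35 still <= all others?
  Min of remaining elements: -13
  New min = min(35, -13) = -13

Answer: -13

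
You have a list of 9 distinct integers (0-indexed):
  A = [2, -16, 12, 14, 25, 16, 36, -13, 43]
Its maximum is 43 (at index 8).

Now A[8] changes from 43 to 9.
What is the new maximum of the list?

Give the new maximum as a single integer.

Answer: 36

Derivation:
Old max = 43 (at index 8)
Change: A[8] 43 -> 9
Changed element WAS the max -> may need rescan.
  Max of remaining elements: 36
  New max = max(9, 36) = 36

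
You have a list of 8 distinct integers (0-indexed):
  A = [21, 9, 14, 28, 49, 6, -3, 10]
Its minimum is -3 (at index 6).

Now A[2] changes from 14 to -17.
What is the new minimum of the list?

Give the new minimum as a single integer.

Old min = -3 (at index 6)
Change: A[2] 14 -> -17
Changed element was NOT the old min.
  New min = min(old_min, new_val) = min(-3, -17) = -17

Answer: -17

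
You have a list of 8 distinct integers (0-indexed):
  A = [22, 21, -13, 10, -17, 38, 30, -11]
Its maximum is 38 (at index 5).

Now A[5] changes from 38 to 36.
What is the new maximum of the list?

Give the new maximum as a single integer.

Old max = 38 (at index 5)
Change: A[5] 38 -> 36
Changed element WAS the max -> may need rescan.
  Max of remaining elements: 30
  New max = max(36, 30) = 36

Answer: 36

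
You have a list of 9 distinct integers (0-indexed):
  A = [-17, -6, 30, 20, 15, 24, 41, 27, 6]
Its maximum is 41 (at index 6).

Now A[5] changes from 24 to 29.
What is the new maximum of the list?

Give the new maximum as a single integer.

Old max = 41 (at index 6)
Change: A[5] 24 -> 29
Changed element was NOT the old max.
  New max = max(old_max, new_val) = max(41, 29) = 41

Answer: 41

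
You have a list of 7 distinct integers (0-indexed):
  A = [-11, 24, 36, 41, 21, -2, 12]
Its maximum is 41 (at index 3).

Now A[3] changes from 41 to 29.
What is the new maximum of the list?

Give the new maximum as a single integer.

Old max = 41 (at index 3)
Change: A[3] 41 -> 29
Changed element WAS the max -> may need rescan.
  Max of remaining elements: 36
  New max = max(29, 36) = 36

Answer: 36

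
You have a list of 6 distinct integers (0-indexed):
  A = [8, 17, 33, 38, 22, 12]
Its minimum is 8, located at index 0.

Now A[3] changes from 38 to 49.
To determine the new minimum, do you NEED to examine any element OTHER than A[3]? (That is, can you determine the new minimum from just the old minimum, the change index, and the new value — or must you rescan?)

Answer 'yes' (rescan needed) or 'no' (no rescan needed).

Answer: no

Derivation:
Old min = 8 at index 0
Change at index 3: 38 -> 49
Index 3 was NOT the min. New min = min(8, 49). No rescan of other elements needed.
Needs rescan: no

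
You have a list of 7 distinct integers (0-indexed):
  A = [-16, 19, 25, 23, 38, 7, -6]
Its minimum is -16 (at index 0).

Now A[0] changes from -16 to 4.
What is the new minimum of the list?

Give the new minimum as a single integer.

Old min = -16 (at index 0)
Change: A[0] -16 -> 4
Changed element WAS the min. Need to check: is 4 still <= all others?
  Min of remaining elements: -6
  New min = min(4, -6) = -6

Answer: -6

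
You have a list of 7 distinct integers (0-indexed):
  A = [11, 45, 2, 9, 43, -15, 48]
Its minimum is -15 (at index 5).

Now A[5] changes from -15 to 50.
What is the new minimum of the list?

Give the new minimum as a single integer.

Old min = -15 (at index 5)
Change: A[5] -15 -> 50
Changed element WAS the min. Need to check: is 50 still <= all others?
  Min of remaining elements: 2
  New min = min(50, 2) = 2

Answer: 2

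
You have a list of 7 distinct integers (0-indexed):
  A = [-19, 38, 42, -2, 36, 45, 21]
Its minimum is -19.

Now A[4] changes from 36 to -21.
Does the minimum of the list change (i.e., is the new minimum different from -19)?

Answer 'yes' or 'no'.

Answer: yes

Derivation:
Old min = -19
Change: A[4] 36 -> -21
Changed element was NOT the min; min changes only if -21 < -19.
New min = -21; changed? yes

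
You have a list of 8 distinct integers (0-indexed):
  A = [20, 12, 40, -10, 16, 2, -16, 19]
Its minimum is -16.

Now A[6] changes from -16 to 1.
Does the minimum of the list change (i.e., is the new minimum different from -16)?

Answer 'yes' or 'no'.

Answer: yes

Derivation:
Old min = -16
Change: A[6] -16 -> 1
Changed element was the min; new min must be rechecked.
New min = -10; changed? yes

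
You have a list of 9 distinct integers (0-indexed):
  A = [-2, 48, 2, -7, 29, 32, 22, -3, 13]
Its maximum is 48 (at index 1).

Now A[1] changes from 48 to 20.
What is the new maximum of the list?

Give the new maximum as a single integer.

Old max = 48 (at index 1)
Change: A[1] 48 -> 20
Changed element WAS the max -> may need rescan.
  Max of remaining elements: 32
  New max = max(20, 32) = 32

Answer: 32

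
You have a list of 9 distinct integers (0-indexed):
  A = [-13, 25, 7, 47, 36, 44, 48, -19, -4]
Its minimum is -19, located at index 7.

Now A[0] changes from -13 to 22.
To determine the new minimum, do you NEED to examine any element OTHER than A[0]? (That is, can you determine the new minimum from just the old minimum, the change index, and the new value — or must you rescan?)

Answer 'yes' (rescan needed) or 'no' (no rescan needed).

Old min = -19 at index 7
Change at index 0: -13 -> 22
Index 0 was NOT the min. New min = min(-19, 22). No rescan of other elements needed.
Needs rescan: no

Answer: no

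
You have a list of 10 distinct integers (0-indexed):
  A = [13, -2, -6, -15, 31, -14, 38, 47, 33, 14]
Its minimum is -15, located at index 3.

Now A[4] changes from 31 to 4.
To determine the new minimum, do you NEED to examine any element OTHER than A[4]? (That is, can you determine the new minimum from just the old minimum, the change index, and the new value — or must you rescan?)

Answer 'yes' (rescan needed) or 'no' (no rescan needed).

Answer: no

Derivation:
Old min = -15 at index 3
Change at index 4: 31 -> 4
Index 4 was NOT the min. New min = min(-15, 4). No rescan of other elements needed.
Needs rescan: no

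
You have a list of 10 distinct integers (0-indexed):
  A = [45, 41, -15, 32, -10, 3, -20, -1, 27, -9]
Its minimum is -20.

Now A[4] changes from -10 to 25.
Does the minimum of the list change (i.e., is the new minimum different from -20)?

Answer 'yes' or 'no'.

Answer: no

Derivation:
Old min = -20
Change: A[4] -10 -> 25
Changed element was NOT the min; min changes only if 25 < -20.
New min = -20; changed? no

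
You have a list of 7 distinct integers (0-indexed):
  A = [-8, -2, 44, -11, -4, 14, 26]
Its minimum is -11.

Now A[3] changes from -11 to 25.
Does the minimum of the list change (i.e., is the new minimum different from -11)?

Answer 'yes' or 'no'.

Answer: yes

Derivation:
Old min = -11
Change: A[3] -11 -> 25
Changed element was the min; new min must be rechecked.
New min = -8; changed? yes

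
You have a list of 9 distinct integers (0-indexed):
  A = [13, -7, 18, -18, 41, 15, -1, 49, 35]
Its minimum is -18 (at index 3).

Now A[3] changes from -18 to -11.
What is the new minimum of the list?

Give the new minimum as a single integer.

Old min = -18 (at index 3)
Change: A[3] -18 -> -11
Changed element WAS the min. Need to check: is -11 still <= all others?
  Min of remaining elements: -7
  New min = min(-11, -7) = -11

Answer: -11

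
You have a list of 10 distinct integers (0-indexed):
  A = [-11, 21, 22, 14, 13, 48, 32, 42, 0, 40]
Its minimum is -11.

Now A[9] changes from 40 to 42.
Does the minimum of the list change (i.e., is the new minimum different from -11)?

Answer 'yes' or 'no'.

Old min = -11
Change: A[9] 40 -> 42
Changed element was NOT the min; min changes only if 42 < -11.
New min = -11; changed? no

Answer: no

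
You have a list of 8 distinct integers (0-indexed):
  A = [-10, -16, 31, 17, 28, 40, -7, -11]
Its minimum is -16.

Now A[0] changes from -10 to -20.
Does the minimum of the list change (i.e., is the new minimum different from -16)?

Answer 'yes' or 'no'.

Old min = -16
Change: A[0] -10 -> -20
Changed element was NOT the min; min changes only if -20 < -16.
New min = -20; changed? yes

Answer: yes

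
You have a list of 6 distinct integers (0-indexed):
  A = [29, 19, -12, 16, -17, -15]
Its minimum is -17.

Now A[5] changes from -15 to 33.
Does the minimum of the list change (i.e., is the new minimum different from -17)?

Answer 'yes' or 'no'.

Old min = -17
Change: A[5] -15 -> 33
Changed element was NOT the min; min changes only if 33 < -17.
New min = -17; changed? no

Answer: no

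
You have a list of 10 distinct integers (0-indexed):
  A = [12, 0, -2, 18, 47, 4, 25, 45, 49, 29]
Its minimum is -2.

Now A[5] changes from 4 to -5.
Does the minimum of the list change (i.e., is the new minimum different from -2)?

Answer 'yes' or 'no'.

Old min = -2
Change: A[5] 4 -> -5
Changed element was NOT the min; min changes only if -5 < -2.
New min = -5; changed? yes

Answer: yes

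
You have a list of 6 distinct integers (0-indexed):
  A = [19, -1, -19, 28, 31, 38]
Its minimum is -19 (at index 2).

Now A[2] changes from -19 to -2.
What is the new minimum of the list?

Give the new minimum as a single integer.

Old min = -19 (at index 2)
Change: A[2] -19 -> -2
Changed element WAS the min. Need to check: is -2 still <= all others?
  Min of remaining elements: -1
  New min = min(-2, -1) = -2

Answer: -2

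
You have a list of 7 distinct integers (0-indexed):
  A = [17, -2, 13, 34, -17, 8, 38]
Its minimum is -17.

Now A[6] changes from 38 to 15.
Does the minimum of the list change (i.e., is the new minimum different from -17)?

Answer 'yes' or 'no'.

Answer: no

Derivation:
Old min = -17
Change: A[6] 38 -> 15
Changed element was NOT the min; min changes only if 15 < -17.
New min = -17; changed? no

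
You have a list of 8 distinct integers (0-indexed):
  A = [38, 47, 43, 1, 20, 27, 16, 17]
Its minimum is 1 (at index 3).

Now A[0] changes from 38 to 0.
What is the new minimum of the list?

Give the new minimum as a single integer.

Answer: 0

Derivation:
Old min = 1 (at index 3)
Change: A[0] 38 -> 0
Changed element was NOT the old min.
  New min = min(old_min, new_val) = min(1, 0) = 0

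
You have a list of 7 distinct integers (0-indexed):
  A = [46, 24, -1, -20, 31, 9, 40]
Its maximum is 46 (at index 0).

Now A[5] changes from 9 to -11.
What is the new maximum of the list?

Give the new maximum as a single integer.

Answer: 46

Derivation:
Old max = 46 (at index 0)
Change: A[5] 9 -> -11
Changed element was NOT the old max.
  New max = max(old_max, new_val) = max(46, -11) = 46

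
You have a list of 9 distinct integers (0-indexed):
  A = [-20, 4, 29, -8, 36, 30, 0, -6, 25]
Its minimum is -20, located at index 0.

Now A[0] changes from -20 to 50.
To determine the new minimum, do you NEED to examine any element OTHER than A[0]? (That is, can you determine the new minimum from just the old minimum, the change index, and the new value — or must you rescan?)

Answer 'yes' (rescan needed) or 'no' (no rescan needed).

Answer: yes

Derivation:
Old min = -20 at index 0
Change at index 0: -20 -> 50
Index 0 WAS the min and new value 50 > old min -20. Must rescan other elements to find the new min.
Needs rescan: yes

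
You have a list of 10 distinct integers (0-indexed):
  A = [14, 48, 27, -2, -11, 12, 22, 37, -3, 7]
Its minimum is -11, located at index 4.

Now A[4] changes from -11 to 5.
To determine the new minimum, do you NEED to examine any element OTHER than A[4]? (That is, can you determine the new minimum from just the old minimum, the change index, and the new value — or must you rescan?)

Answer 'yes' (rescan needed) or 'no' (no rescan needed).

Answer: yes

Derivation:
Old min = -11 at index 4
Change at index 4: -11 -> 5
Index 4 WAS the min and new value 5 > old min -11. Must rescan other elements to find the new min.
Needs rescan: yes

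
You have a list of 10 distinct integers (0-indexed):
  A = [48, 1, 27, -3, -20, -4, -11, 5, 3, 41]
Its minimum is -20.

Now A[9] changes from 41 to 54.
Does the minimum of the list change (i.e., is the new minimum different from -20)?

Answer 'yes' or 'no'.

Old min = -20
Change: A[9] 41 -> 54
Changed element was NOT the min; min changes only if 54 < -20.
New min = -20; changed? no

Answer: no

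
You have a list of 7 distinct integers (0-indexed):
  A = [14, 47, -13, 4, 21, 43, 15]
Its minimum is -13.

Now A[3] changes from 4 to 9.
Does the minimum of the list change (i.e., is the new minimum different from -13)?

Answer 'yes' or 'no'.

Old min = -13
Change: A[3] 4 -> 9
Changed element was NOT the min; min changes only if 9 < -13.
New min = -13; changed? no

Answer: no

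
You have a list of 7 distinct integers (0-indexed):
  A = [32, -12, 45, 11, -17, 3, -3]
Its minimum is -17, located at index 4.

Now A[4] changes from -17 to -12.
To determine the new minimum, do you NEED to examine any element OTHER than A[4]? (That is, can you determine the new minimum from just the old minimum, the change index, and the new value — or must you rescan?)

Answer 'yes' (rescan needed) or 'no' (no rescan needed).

Answer: yes

Derivation:
Old min = -17 at index 4
Change at index 4: -17 -> -12
Index 4 WAS the min and new value -12 > old min -17. Must rescan other elements to find the new min.
Needs rescan: yes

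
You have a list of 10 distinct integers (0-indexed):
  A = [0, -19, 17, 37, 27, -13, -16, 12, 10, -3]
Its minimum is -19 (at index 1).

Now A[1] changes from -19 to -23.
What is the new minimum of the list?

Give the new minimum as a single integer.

Answer: -23

Derivation:
Old min = -19 (at index 1)
Change: A[1] -19 -> -23
Changed element WAS the min. Need to check: is -23 still <= all others?
  Min of remaining elements: -16
  New min = min(-23, -16) = -23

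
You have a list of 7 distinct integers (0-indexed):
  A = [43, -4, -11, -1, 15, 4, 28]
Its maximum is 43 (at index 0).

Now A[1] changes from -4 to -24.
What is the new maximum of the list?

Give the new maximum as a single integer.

Answer: 43

Derivation:
Old max = 43 (at index 0)
Change: A[1] -4 -> -24
Changed element was NOT the old max.
  New max = max(old_max, new_val) = max(43, -24) = 43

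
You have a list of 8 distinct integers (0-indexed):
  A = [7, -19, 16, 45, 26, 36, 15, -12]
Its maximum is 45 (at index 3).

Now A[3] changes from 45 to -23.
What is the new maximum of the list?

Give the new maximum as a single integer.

Answer: 36

Derivation:
Old max = 45 (at index 3)
Change: A[3] 45 -> -23
Changed element WAS the max -> may need rescan.
  Max of remaining elements: 36
  New max = max(-23, 36) = 36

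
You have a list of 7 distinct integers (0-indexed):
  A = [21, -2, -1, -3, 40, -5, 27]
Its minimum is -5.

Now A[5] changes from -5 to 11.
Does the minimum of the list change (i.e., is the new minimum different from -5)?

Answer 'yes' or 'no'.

Old min = -5
Change: A[5] -5 -> 11
Changed element was the min; new min must be rechecked.
New min = -3; changed? yes

Answer: yes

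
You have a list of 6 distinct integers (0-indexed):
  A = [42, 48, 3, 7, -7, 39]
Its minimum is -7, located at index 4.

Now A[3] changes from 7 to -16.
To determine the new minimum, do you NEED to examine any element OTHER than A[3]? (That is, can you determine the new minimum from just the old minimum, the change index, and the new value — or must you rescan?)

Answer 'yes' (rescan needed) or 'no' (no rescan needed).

Answer: no

Derivation:
Old min = -7 at index 4
Change at index 3: 7 -> -16
Index 3 was NOT the min. New min = min(-7, -16). No rescan of other elements needed.
Needs rescan: no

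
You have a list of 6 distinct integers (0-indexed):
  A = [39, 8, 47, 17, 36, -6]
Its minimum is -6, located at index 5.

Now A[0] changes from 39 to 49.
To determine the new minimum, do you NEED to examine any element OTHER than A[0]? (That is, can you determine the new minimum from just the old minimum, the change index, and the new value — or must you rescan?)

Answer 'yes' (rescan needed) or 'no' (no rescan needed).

Answer: no

Derivation:
Old min = -6 at index 5
Change at index 0: 39 -> 49
Index 0 was NOT the min. New min = min(-6, 49). No rescan of other elements needed.
Needs rescan: no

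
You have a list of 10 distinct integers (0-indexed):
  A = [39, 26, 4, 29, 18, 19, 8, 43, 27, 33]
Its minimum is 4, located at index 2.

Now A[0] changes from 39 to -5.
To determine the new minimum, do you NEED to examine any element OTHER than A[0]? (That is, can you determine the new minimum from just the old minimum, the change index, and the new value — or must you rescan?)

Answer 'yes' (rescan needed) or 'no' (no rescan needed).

Old min = 4 at index 2
Change at index 0: 39 -> -5
Index 0 was NOT the min. New min = min(4, -5). No rescan of other elements needed.
Needs rescan: no

Answer: no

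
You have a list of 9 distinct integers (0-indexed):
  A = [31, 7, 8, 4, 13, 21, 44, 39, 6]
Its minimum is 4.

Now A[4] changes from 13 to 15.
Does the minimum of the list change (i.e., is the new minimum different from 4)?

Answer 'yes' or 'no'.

Answer: no

Derivation:
Old min = 4
Change: A[4] 13 -> 15
Changed element was NOT the min; min changes only if 15 < 4.
New min = 4; changed? no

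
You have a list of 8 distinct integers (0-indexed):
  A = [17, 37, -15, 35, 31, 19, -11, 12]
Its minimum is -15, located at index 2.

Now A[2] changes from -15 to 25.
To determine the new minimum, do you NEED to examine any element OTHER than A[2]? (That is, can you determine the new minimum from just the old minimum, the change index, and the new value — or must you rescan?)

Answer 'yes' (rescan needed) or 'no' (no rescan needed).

Answer: yes

Derivation:
Old min = -15 at index 2
Change at index 2: -15 -> 25
Index 2 WAS the min and new value 25 > old min -15. Must rescan other elements to find the new min.
Needs rescan: yes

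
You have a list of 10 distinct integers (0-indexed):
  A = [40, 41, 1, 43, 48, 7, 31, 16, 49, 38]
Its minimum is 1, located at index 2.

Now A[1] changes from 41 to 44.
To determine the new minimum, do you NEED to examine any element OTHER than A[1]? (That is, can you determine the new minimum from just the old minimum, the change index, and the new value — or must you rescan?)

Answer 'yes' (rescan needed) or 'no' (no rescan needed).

Answer: no

Derivation:
Old min = 1 at index 2
Change at index 1: 41 -> 44
Index 1 was NOT the min. New min = min(1, 44). No rescan of other elements needed.
Needs rescan: no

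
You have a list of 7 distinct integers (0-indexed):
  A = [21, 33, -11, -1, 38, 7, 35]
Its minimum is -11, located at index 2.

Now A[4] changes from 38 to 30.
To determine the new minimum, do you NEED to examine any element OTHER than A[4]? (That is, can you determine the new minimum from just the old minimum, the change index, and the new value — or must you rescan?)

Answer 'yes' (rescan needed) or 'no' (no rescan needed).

Answer: no

Derivation:
Old min = -11 at index 2
Change at index 4: 38 -> 30
Index 4 was NOT the min. New min = min(-11, 30). No rescan of other elements needed.
Needs rescan: no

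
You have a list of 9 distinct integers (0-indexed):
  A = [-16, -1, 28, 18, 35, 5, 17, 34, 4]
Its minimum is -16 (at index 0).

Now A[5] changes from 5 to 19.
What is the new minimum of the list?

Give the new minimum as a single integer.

Old min = -16 (at index 0)
Change: A[5] 5 -> 19
Changed element was NOT the old min.
  New min = min(old_min, new_val) = min(-16, 19) = -16

Answer: -16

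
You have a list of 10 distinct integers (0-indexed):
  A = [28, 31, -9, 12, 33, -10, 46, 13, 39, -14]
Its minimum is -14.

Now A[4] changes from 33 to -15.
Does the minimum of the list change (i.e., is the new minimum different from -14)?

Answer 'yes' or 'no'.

Old min = -14
Change: A[4] 33 -> -15
Changed element was NOT the min; min changes only if -15 < -14.
New min = -15; changed? yes

Answer: yes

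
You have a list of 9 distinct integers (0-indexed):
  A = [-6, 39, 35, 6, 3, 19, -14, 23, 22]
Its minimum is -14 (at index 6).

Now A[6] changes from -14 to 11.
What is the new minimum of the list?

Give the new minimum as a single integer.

Old min = -14 (at index 6)
Change: A[6] -14 -> 11
Changed element WAS the min. Need to check: is 11 still <= all others?
  Min of remaining elements: -6
  New min = min(11, -6) = -6

Answer: -6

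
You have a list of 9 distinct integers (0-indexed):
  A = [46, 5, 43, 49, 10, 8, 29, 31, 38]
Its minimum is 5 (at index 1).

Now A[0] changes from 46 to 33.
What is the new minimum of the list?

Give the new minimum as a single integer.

Old min = 5 (at index 1)
Change: A[0] 46 -> 33
Changed element was NOT the old min.
  New min = min(old_min, new_val) = min(5, 33) = 5

Answer: 5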